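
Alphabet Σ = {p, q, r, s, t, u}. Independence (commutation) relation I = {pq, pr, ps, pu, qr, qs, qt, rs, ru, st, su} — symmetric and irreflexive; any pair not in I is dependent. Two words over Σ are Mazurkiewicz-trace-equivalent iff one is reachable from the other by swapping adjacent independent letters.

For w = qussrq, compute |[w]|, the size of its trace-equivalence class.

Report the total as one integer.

0(q) covers ∅
1(u) covers 0:q
2(s) covers ∅
3(s) covers 2:s
4(r) covers ∅
5(q) covers 1:u
floor of heap: 0:q, 2:s, 4:r
completions by unplaced set U, small U first (add the entries for U minus each lowest piece of U):
  |U|=1: {3}:1  {4}:1  {5}:1
  |U|=2: {1,5}:1  {2,3}:1  {3,4}:2  {3,5}:2  {4,5}:2
  |U|=3: {0,1,5}:1  {1,3,5}:3  {1,4,5}:3  {2,3,4}:3  {2,3,5}:3  {3,4,5}:6
  |U|=4: {0,1,3,5}:4  {0,1,4,5}:4  {1,2,3,5}:6  {1,3,4,5}:12  {2,3,4,5}:12
  start at 0(q): 30
  start at 2(s): 20
  start at 4(r): 10
sum over floor = 60

60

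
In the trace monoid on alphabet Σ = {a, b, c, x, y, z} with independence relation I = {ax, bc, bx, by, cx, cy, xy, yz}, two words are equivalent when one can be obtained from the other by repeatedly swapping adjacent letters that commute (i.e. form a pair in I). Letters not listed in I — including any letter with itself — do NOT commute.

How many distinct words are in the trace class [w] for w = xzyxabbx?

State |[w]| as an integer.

35

drop 0:x onto floor
drop 1:z onto {0:x}
drop 2:y onto floor
drop 3:x onto {1:z}
drop 4:a onto {1:z, 2:y}
drop 5:b onto {4:a}
drop 6:b onto {5:b}
drop 7:x onto {3:x}
ground layer = {0:x, 2:y}
drop-orders for the pieces not yet dropped (sum over which currently-grounded one goes next):
  1 to go: {6} 1  {7} 1
  2 to go: {3,7} 1  {5,6} 1  {6,7} 2
  3 to go: {3,6,7} 3  {4,5,6} 1  {5,6,7} 3
  4 to go: {2,4,5,6} 1  {3,5,6,7} 6  {4,5,6,7} 4
  5 to go: {2,4,5,6,7} 5  {3,4,5,6,7} 10
  6 to go: {1,3,4,5,6,7} 10  {2,3,4,5,6,7} 15
  if 0:x drops first: 25 orders
  if 2:y drops first: 10 orders
heap linearizations: 35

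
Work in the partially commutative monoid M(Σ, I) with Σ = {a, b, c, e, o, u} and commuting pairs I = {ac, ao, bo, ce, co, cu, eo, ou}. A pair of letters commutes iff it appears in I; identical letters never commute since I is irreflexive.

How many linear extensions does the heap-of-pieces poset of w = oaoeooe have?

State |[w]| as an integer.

35

piece 0:o — minimal
piece 1:a — minimal
piece 2:o rests on {0:o}
piece 3:e rests on {1:a}
piece 4:o rests on {2:o}
piece 5:o rests on {4:o}
piece 6:e rests on {3:e}
minimal pieces: {0:o, 1:a}
ways to finish when only these pieces remain (= sum over removing one remaining piece with nothing left below it):
  1 left: {5}→1  {6}→1
  2 left: {3,6}→1  {4,5}→1  {5,6}→2
  3 left: {1,3,6}→1  {2,4,5}→1  {3,5,6}→3  {4,5,6}→3
  4 left: {0,2,4,5}→1  {1,3,5,6}→4  {2,4,5,6}→4  {3,4,5,6}→6
  5 left: {0,2,4,5,6}→5  {1,3,4,5,6}→10  {2,3,4,5,6}→10
  placing 0:o first → 20 extensions
  placing 1:a first → 15 extensions
total linear extensions = 35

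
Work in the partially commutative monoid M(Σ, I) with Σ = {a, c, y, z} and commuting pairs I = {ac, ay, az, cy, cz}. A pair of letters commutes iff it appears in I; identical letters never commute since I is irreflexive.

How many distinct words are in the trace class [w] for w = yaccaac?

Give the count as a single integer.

140

#0=y has no predecessor
#1=a has no predecessor
#2=c has no predecessor
#3=c depends on [2:c]
#4=a depends on [1:a]
#5=a depends on [4:a]
#6=c depends on [3:c]
sources: [0:y, 1:a, 2:c]
N(rest) = Σ N(rest − s) over sources s of rest; N(one piece) = 1:
  size 1 → [0]=1  [5]=1  [6]=1
  size 2 → [0,5]=2  [0,6]=2  [3,6]=1  [4,5]=1  [5,6]=2
  size 3 → [0,3,6]=3  [0,4,5]=3  [0,5,6]=6  [1,4,5]=1  [2,3,6]=1  [3,5,6]=3  [4,5,6]=3
  size 4 → [0,1,4,5]=4  [0,2,3,6]=4  [0,3,5,6]=12  [0,4,5,6]=12  [1,4,5,6]=4  [2,3,5,6]=4  [3,4,5,6]=6
  size 5 → [0,1,4,5,6]=20  [0,2,3,5,6]=20  [0,3,4,5,6]=30  [1,3,4,5,6]=10  [2,3,4,5,6]=10
  first=0(y) contributes 20
  first=1(a) contributes 60
  first=2(c) contributes 60
|[w]| = 140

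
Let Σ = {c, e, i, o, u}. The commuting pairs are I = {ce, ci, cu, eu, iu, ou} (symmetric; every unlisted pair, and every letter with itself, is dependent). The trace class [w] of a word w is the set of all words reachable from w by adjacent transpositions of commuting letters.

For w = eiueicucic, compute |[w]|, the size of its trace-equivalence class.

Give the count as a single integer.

drop 0:e onto floor
drop 1:i onto {0:e}
drop 2:u onto floor
drop 3:e onto {1:i}
drop 4:i onto {3:e}
drop 5:c onto floor
drop 6:u onto {2:u}
drop 7:c onto {5:c}
drop 8:i onto {4:i}
drop 9:c onto {7:c}
ground layer = {0:e, 2:u, 5:c}
drop-orders for the pieces not yet dropped (sum over which currently-grounded one goes next):
  1 to go: {6} 1  {8} 1  {9} 1
  2 to go: {2,6} 1  {4,8} 1  {6,8} 2  {6,9} 2  {7,9} 1  {8,9} 2
  3 to go: {2,6,8} 3  {2,6,9} 3  {3,4,8} 1  {4,6,8} 3  {4,8,9} 3  {5,7,9} 1  {6,7,9} 3  {6,8,9} 6  {7,8,9} 3
  4 to go: {1,3,4,8} 1  {2,4,6,8} 6  {2,6,7,9} 6  {2,6,8,9} 12  {3,4,6,8} 4  {3,4,8,9} 4  {4,6,8,9} 12  {4,7,8,9} 6  {5,6,7,9} 4  {5,7,8,9} 4  {6,7,8,9} 12
  5 to go: {0,1,3,4,8} 1  {1,3,4,6,8} 5  {1,3,4,8,9} 5  {2,3,4,6,8} 10  {2,4,6,8,9} 30  {2,5,6,7,9} 10  {2,6,7,8,9} 30  {3,4,6,8,9} 20  {3,4,7,8,9} 10  {4,5,7,8,9} 10  {4,6,7,8,9} 30  {5,6,7,8,9} 20
  6 to go: {0,1,3,4,6,8} 6  {0,1,3,4,8,9} 6  {1,2,3,4,6,8} 15  {1,3,4,6,8,9} 30  {1,3,4,7,8,9} 15  {2,3,4,6,8,9} 60  {2,4,6,7,8,9} 90  {2,5,6,7,8,9} 60  {3,4,5,7,8,9} 20  {3,4,6,7,8,9} 60  {4,5,6,7,8,9} 60
  7 to go: {0,1,2,3,4,6,8} 21  {0,1,3,4,6,8,9} 42  {0,1,3,4,7,8,9} 21  {1,2,3,4,6,8,9} 105  {1,3,4,5,7,8,9} 35  {1,3,4,6,7,8,9} 105  {2,3,4,6,7,8,9} 210  {2,4,5,6,7,8,9} 210  {3,4,5,6,7,8,9} 140
  8 to go: {0,1,2,3,4,6,8,9} 168  {0,1,3,4,5,7,8,9} 56  {0,1,3,4,6,7,8,9} 168  {1,2,3,4,6,7,8,9} 420  {1,3,4,5,6,7,8,9} 280  {2,3,4,5,6,7,8,9} 560
  if 0:e drops first: 1260 orders
  if 2:u drops first: 504 orders
  if 5:c drops first: 756 orders
heap linearizations: 2520

2520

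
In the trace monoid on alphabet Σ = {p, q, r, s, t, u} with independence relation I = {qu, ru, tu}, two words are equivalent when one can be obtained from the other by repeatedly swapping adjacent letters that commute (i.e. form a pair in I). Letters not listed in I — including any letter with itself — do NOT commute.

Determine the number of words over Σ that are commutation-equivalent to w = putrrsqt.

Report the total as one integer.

#0=p has no predecessor
#1=u depends on [0:p]
#2=t depends on [0:p]
#3=r depends on [2:t]
#4=r depends on [3:r]
#5=s depends on [1:u, 4:r]
#6=q depends on [5:s]
#7=t depends on [6:q]
sources: [0:p]
N(rest) = Σ N(rest − s) over sources s of rest; N(one piece) = 1:
  size 1 → [7]=1
  size 2 → [6,7]=1
  size 3 → [5,6,7]=1
  size 4 → [1,5,6,7]=1  [4,5,6,7]=1
  size 5 → [1,4,5,6,7]=2  [3,4,5,6,7]=1
  size 6 → [1,3,4,5,6,7]=3  [2,3,4,5,6,7]=1
  first=0(p) contributes 4

4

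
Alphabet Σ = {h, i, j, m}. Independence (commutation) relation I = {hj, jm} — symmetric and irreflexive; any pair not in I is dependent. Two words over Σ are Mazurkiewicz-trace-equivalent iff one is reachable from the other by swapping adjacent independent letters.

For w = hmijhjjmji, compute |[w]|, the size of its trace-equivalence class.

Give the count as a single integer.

0(h) covers ∅
1(m) covers 0:h
2(i) covers 1:m
3(j) covers 2:i
4(h) covers 2:i
5(j) covers 3:j
6(j) covers 5:j
7(m) covers 4:h
8(j) covers 6:j
9(i) covers 7:m, 8:j
floor of heap: 0:h
completions by unplaced set U, small U first (add the entries for U minus each lowest piece of U):
  |U|=1: {9}:1
  |U|=2: {7,9}:1  {8,9}:1
  |U|=3: {4,7,9}:1  {6,8,9}:1  {7,8,9}:2
  |U|=4: {4,7,8,9}:3  {5,6,8,9}:1  {6,7,8,9}:3
  |U|=5: {3,5,6,8,9}:1  {4,6,7,8,9}:6  {5,6,7,8,9}:4
  |U|=6: {3,5,6,7,8,9}:5  {4,5,6,7,8,9}:10
  |U|=7: {3,4,5,6,7,8,9}:15
  |U|=8: {2,3,4,5,6,7,8,9}:15
  start at 0(h): 15

15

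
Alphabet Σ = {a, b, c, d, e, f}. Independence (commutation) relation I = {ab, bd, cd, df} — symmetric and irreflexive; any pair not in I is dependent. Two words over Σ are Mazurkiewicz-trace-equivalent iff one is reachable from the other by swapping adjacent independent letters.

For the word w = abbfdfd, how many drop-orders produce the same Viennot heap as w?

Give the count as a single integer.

0(a) covers ∅
1(b) covers ∅
2(b) covers 1:b
3(f) covers 0:a, 2:b
4(d) covers 0:a
5(f) covers 3:f
6(d) covers 4:d
floor of heap: 0:a, 1:b
completions by unplaced set U, small U first (add the entries for U minus each lowest piece of U):
  |U|=1: {5}:1  {6}:1
  |U|=2: {3,5}:1  {4,6}:1  {5,6}:2
  |U|=3: {2,3,5}:1  {3,5,6}:3  {4,5,6}:3
  |U|=4: {1,2,3,5}:1  {2,3,5,6}:4  {3,4,5,6}:6
  |U|=5: {0,3,4,5,6}:6  {1,2,3,5,6}:5  {2,3,4,5,6}:10
  start at 0(a): 15
  start at 1(b): 16
sum over floor = 31

31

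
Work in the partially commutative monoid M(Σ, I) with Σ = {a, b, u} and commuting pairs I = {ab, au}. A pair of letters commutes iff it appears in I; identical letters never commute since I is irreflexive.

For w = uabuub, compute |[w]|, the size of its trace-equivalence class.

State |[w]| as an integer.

#0=u has no predecessor
#1=a has no predecessor
#2=b depends on [0:u]
#3=u depends on [2:b]
#4=u depends on [3:u]
#5=b depends on [4:u]
sources: [0:u, 1:a]
N(rest) = Σ N(rest − s) over sources s of rest; N(one piece) = 1:
  size 1 → [1]=1  [5]=1
  size 2 → [1,5]=2  [4,5]=1
  size 3 → [1,4,5]=3  [3,4,5]=1
  size 4 → [1,3,4,5]=4  [2,3,4,5]=1
  first=0(u) contributes 5
  first=1(a) contributes 1
|[w]| = 6

6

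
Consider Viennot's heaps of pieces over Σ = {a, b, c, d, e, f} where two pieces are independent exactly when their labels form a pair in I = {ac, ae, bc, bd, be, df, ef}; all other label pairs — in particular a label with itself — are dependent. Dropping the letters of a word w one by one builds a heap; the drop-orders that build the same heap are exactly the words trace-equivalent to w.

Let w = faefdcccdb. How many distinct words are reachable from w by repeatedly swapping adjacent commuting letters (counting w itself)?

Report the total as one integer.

0(f) covers ∅
1(a) covers 0:f
2(e) covers ∅
3(f) covers 1:a
4(d) covers 1:a, 2:e
5(c) covers 3:f, 4:d
6(c) covers 5:c
7(c) covers 6:c
8(d) covers 7:c
9(b) covers 3:f
floor of heap: 0:f, 2:e
completions by unplaced set U, small U first (add the entries for U minus each lowest piece of U):
  |U|=1: {8}:1  {9}:1
  |U|=2: {7,8}:1  {8,9}:2
  |U|=3: {6,7,8}:1  {7,8,9}:3
  |U|=4: {5,6,7,8}:1  {6,7,8,9}:4
  |U|=5: {4,5,6,7,8}:1  {5,6,7,8,9}:5
  |U|=6: {2,4,5,6,7,8}:1  {3,5,6,7,8,9}:5  {4,5,6,7,8,9}:6
  |U|=7: {2,4,5,6,7,8,9}:7  {3,4,5,6,7,8,9}:11
  |U|=8: {1,3,4,5,6,7,8,9}:11  {2,3,4,5,6,7,8,9}:18
  start at 0(f): 29
  start at 2(e): 11
sum over floor = 40

40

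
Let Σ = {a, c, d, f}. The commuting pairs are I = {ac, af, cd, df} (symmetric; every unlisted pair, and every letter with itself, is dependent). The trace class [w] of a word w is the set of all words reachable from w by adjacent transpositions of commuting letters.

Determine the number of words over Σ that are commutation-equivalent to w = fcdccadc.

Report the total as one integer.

56

0(f) covers ∅
1(c) covers 0:f
2(d) covers ∅
3(c) covers 1:c
4(c) covers 3:c
5(a) covers 2:d
6(d) covers 5:a
7(c) covers 4:c
floor of heap: 0:f, 2:d
completions by unplaced set U, small U first (add the entries for U minus each lowest piece of U):
  |U|=1: {6}:1  {7}:1
  |U|=2: {4,7}:1  {5,6}:1  {6,7}:2
  |U|=3: {2,5,6}:1  {3,4,7}:1  {4,6,7}:3  {5,6,7}:3
  |U|=4: {1,3,4,7}:1  {2,5,6,7}:4  {3,4,6,7}:4  {4,5,6,7}:6
  |U|=5: {0,1,3,4,7}:1  {1,3,4,6,7}:5  {2,4,5,6,7}:10  {3,4,5,6,7}:10
  |U|=6: {0,1,3,4,6,7}:6  {1,3,4,5,6,7}:15  {2,3,4,5,6,7}:20
  start at 0(f): 35
  start at 2(d): 21
sum over floor = 56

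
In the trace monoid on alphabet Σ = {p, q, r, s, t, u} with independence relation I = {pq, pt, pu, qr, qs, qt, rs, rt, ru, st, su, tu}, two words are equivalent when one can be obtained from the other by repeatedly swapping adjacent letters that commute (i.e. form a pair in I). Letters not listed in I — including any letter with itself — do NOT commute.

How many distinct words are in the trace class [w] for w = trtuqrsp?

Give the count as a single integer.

1260

piece 0:t — minimal
piece 1:r — minimal
piece 2:t rests on {0:t}
piece 3:u — minimal
piece 4:q rests on {3:u}
piece 5:r rests on {1:r}
piece 6:s — minimal
piece 7:p rests on {5:r, 6:s}
minimal pieces: {0:t, 1:r, 3:u, 6:s}
ways to finish when only these pieces remain (= sum over removing one remaining piece with nothing left below it):
  1 left: {2}→1  {4}→1  {7}→1
  2 left: {0,2}→1  {2,4}→2  {2,7}→2  {3,4}→1  {4,7}→2  {5,7}→1  {6,7}→1
  3 left: {0,2,4}→3  {0,2,7}→3  {1,5,7}→1  {2,3,4}→3  {2,4,7}→6  {2,5,7}→3  {2,6,7}→3  {3,4,7}→3  {4,5,7}→3  {4,6,7}→3  {5,6,7}→2
  4 left: {0,2,3,4}→6  {0,2,4,7}→12  {0,2,5,7}→6  {0,2,6,7}→6  {1,2,5,7}→4  {1,4,5,7}→4  {1,5,6,7}→3  {2,3,4,7}→12  {2,4,5,7}→12  {2,4,6,7}→12  {2,5,6,7}→8  {3,4,5,7}→6  {3,4,6,7}→6  {4,5,6,7}→8
  5 left: {0,1,2,5,7}→10  {0,2,3,4,7}→30  {0,2,4,5,7}→30  {0,2,4,6,7}→30  {0,2,5,6,7}→20  {1,2,4,5,7}→20  {1,2,5,6,7}→15  {1,3,4,5,7}→10  {1,4,5,6,7}→15  {2,3,4,5,7}→30  {2,3,4,6,7}→30  {2,4,5,6,7}→40  {3,4,5,6,7}→20
  6 left: {0,1,2,4,5,7}→60  {0,1,2,5,6,7}→45  {0,2,3,4,5,7}→90  {0,2,3,4,6,7}→90  {0,2,4,5,6,7}→120  {1,2,3,4,5,7}→60  {1,2,4,5,6,7}→90  {1,3,4,5,6,7}→45  {2,3,4,5,6,7}→120
  placing 0:t first → 315 extensions
  placing 1:r first → 420 extensions
  placing 3:u first → 315 extensions
  placing 6:s first → 210 extensions
total linear extensions = 1260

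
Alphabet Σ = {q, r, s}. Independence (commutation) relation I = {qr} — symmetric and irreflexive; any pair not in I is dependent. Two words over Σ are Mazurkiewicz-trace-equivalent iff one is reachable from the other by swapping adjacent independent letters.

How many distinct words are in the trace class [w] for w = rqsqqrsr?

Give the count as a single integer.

piece 0:r — minimal
piece 1:q — minimal
piece 2:s rests on {0:r, 1:q}
piece 3:q rests on {2:s}
piece 4:q rests on {3:q}
piece 5:r rests on {2:s}
piece 6:s rests on {4:q, 5:r}
piece 7:r rests on {6:s}
minimal pieces: {0:r, 1:q}
ways to finish when only these pieces remain (= sum over removing one remaining piece with nothing left below it):
  1 left: {7}→1
  2 left: {6,7}→1
  3 left: {4,6,7}→1  {5,6,7}→1
  4 left: {3,4,6,7}→1  {4,5,6,7}→2
  5 left: {3,4,5,6,7}→3
  6 left: {2,3,4,5,6,7}→3
  placing 0:r first → 3 extensions
  placing 1:q first → 3 extensions
total linear extensions = 6

6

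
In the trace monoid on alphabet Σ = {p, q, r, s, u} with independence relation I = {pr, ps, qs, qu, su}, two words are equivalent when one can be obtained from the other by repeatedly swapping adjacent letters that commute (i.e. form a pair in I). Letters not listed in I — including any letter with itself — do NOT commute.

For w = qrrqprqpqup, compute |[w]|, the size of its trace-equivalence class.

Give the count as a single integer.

4

0(q) covers ∅
1(r) covers 0:q
2(r) covers 1:r
3(q) covers 2:r
4(p) covers 3:q
5(r) covers 3:q
6(q) covers 4:p, 5:r
7(p) covers 6:q
8(q) covers 7:p
9(u) covers 7:p
10(p) covers 8:q, 9:u
floor of heap: 0:q
completions by unplaced set U, small U first (add the entries for U minus each lowest piece of U):
  |U|=1: {10}:1
  |U|=2: {8,10}:1  {9,10}:1
  |U|=3: {8,9,10}:2
  |U|=4: {7,8,9,10}:2
  |U|=5: {6,7,8,9,10}:2
  |U|=6: {4,6,7,8,9,10}:2  {5,6,7,8,9,10}:2
  |U|=7: {4,5,6,7,8,9,10}:4
  |U|=8: {3,4,5,6,7,8,9,10}:4
  |U|=9: {2,3,4,5,6,7,8,9,10}:4
  start at 0(q): 4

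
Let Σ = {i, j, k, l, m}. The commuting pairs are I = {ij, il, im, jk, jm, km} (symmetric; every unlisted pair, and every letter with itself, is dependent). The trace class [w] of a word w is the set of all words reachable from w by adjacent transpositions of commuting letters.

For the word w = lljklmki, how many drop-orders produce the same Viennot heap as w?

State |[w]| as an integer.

6

0(l) covers ∅
1(l) covers 0:l
2(j) covers 1:l
3(k) covers 1:l
4(l) covers 2:j, 3:k
5(m) covers 4:l
6(k) covers 4:l
7(i) covers 6:k
floor of heap: 0:l
completions by unplaced set U, small U first (add the entries for U minus each lowest piece of U):
  |U|=1: {5}:1  {7}:1
  |U|=2: {5,7}:2  {6,7}:1
  |U|=3: {5,6,7}:3
  |U|=4: {4,5,6,7}:3
  |U|=5: {2,4,5,6,7}:3  {3,4,5,6,7}:3
  |U|=6: {2,3,4,5,6,7}:6
  start at 0(l): 6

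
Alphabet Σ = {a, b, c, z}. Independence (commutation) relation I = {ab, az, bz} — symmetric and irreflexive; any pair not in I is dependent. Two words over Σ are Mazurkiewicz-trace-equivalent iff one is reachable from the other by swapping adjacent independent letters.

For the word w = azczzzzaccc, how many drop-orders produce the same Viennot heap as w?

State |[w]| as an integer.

10

#0=a has no predecessor
#1=z has no predecessor
#2=c depends on [0:a, 1:z]
#3=z depends on [2:c]
#4=z depends on [3:z]
#5=z depends on [4:z]
#6=z depends on [5:z]
#7=a depends on [2:c]
#8=c depends on [6:z, 7:a]
#9=c depends on [8:c]
#10=c depends on [9:c]
sources: [0:a, 1:z]
N(rest) = Σ N(rest − s) over sources s of rest; N(one piece) = 1:
  size 1 → [10]=1
  size 2 → [9,10]=1
  size 3 → [8,9,10]=1
  size 4 → [6,8,9,10]=1  [7,8,9,10]=1
  size 5 → [5,6,8,9,10]=1  [6,7,8,9,10]=2
  size 6 → [4,5,6,8,9,10]=1  [5,6,7,8,9,10]=3
  size 7 → [3,4,5,6,8,9,10]=1  [4,5,6,7,8,9,10]=4
  size 8 → [3,4,5,6,7,8,9,10]=5
  size 9 → [2,3,4,5,6,7,8,9,10]=5
  first=0(a) contributes 5
  first=1(z) contributes 5
|[w]| = 10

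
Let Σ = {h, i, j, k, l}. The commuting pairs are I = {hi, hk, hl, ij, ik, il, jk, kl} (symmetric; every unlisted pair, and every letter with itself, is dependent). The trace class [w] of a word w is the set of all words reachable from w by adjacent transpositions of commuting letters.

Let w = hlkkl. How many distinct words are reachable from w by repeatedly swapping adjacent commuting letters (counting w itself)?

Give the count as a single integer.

#0=h has no predecessor
#1=l has no predecessor
#2=k has no predecessor
#3=k depends on [2:k]
#4=l depends on [1:l]
sources: [0:h, 1:l, 2:k]
N(rest) = Σ N(rest − s) over sources s of rest; N(one piece) = 1:
  size 1 → [0]=1  [3]=1  [4]=1
  size 2 → [0,3]=2  [0,4]=2  [1,4]=1  [2,3]=1  [3,4]=2
  size 3 → [0,1,4]=3  [0,2,3]=3  [0,3,4]=6  [1,3,4]=3  [2,3,4]=3
  first=0(h) contributes 6
  first=1(l) contributes 12
  first=2(k) contributes 12
|[w]| = 30

30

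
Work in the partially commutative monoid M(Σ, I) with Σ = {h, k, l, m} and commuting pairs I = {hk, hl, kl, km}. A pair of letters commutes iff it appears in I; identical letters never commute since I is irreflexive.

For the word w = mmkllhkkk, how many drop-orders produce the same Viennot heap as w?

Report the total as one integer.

0(m) covers ∅
1(m) covers 0:m
2(k) covers ∅
3(l) covers 1:m
4(l) covers 3:l
5(h) covers 1:m
6(k) covers 2:k
7(k) covers 6:k
8(k) covers 7:k
floor of heap: 0:m, 2:k
completions by unplaced set U, small U first (add the entries for U minus each lowest piece of U):
  |U|=1: {4}:1  {5}:1  {8}:1
  |U|=2: {3,4}:1  {4,5}:2  {4,8}:2  {5,8}:2  {7,8}:1
  |U|=3: {3,4,5}:3  {3,4,8}:3  {4,5,8}:6  {4,7,8}:3  {5,7,8}:3  {6,7,8}:1
  |U|=4: {1,3,4,5}:3  {2,6,7,8}:1  {3,4,5,8}:12  {3,4,7,8}:6  {4,5,7,8}:12  {4,6,7,8}:4  {5,6,7,8}:4
  |U|=5: {0,1,3,4,5}:3  {1,3,4,5,8}:15  {2,4,6,7,8}:5  {2,5,6,7,8}:5  {3,4,5,7,8}:30  {3,4,6,7,8}:10  {4,5,6,7,8}:20
  |U|=6: {0,1,3,4,5,8}:18  {1,3,4,5,7,8}:45  {2,3,4,6,7,8}:15  {2,4,5,6,7,8}:30  {3,4,5,6,7,8}:60
  |U|=7: {0,1,3,4,5,7,8}:63  {1,3,4,5,6,7,8}:105  {2,3,4,5,6,7,8}:105
  start at 0(m): 210
  start at 2(k): 168
sum over floor = 378

378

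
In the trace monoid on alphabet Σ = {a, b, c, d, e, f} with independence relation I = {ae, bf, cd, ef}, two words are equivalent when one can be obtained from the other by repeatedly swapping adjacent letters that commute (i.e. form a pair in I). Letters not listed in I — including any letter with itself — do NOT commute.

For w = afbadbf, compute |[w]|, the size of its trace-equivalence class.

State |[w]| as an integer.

piece 0:a — minimal
piece 1:f rests on {0:a}
piece 2:b rests on {0:a}
piece 3:a rests on {1:f, 2:b}
piece 4:d rests on {3:a}
piece 5:b rests on {4:d}
piece 6:f rests on {4:d}
minimal pieces: {0:a}
ways to finish when only these pieces remain (= sum over removing one remaining piece with nothing left below it):
  1 left: {5}→1  {6}→1
  2 left: {5,6}→2
  3 left: {4,5,6}→2
  4 left: {3,4,5,6}→2
  5 left: {1,3,4,5,6}→2  {2,3,4,5,6}→2
  placing 0:a first → 4 extensions

4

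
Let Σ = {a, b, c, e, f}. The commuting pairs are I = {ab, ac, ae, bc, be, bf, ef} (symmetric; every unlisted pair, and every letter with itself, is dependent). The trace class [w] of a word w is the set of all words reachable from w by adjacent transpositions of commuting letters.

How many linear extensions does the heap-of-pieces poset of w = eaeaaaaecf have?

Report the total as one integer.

126

#0=e has no predecessor
#1=a has no predecessor
#2=e depends on [0:e]
#3=a depends on [1:a]
#4=a depends on [3:a]
#5=a depends on [4:a]
#6=a depends on [5:a]
#7=e depends on [2:e]
#8=c depends on [7:e]
#9=f depends on [6:a, 8:c]
sources: [0:e, 1:a]
N(rest) = Σ N(rest − s) over sources s of rest; N(one piece) = 1:
  size 1 → [9]=1
  size 2 → [6,9]=1  [8,9]=1
  size 3 → [5,6,9]=1  [6,8,9]=2  [7,8,9]=1
  size 4 → [2,7,8,9]=1  [4,5,6,9]=1  [5,6,8,9]=3  [6,7,8,9]=3
  size 5 → [0,2,7,8,9]=1  [2,6,7,8,9]=4  [3,4,5,6,9]=1  [4,5,6,8,9]=4  [5,6,7,8,9]=6
  size 6 → [0,2,6,7,8,9]=5  [1,3,4,5,6,9]=1  [2,5,6,7,8,9]=10  [3,4,5,6,8,9]=5  [4,5,6,7,8,9]=10
  size 7 → [0,2,5,6,7,8,9]=15  [1,3,4,5,6,8,9]=6  [2,4,5,6,7,8,9]=20  [3,4,5,6,7,8,9]=15
  size 8 → [0,2,4,5,6,7,8,9]=35  [1,3,4,5,6,7,8,9]=21  [2,3,4,5,6,7,8,9]=35
  first=0(e) contributes 56
  first=1(a) contributes 70
|[w]| = 126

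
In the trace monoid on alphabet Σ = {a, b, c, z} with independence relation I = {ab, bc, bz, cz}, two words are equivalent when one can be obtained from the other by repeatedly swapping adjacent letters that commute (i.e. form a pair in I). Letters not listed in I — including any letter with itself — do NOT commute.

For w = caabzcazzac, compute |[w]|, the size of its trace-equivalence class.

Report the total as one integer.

0(c) covers ∅
1(a) covers 0:c
2(a) covers 1:a
3(b) covers ∅
4(z) covers 2:a
5(c) covers 2:a
6(a) covers 4:z, 5:c
7(z) covers 6:a
8(z) covers 7:z
9(a) covers 8:z
10(c) covers 9:a
floor of heap: 0:c, 3:b
completions by unplaced set U, small U first (add the entries for U minus each lowest piece of U):
  |U|=1: {3}:1  {10}:1
  |U|=2: {3,10}:2  {9,10}:1
  |U|=3: {3,9,10}:3  {8,9,10}:1
  |U|=4: {3,8,9,10}:4  {7,8,9,10}:1
  |U|=5: {3,7,8,9,10}:5  {6,7,8,9,10}:1
  |U|=6: {3,6,7,8,9,10}:6  {4,6,7,8,9,10}:1  {5,6,7,8,9,10}:1
  |U|=7: {3,4,6,7,8,9,10}:7  {3,5,6,7,8,9,10}:7  {4,5,6,7,8,9,10}:2
  |U|=8: {2,4,5,6,7,8,9,10}:2  {3,4,5,6,7,8,9,10}:16
  |U|=9: {1,2,4,5,6,7,8,9,10}:2  {2,3,4,5,6,7,8,9,10}:18
  start at 0(c): 20
  start at 3(b): 2
sum over floor = 22

22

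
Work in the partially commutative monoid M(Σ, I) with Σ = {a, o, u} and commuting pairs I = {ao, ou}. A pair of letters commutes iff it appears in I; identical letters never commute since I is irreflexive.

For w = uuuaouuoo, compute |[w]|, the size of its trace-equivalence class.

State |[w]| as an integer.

0(u) covers ∅
1(u) covers 0:u
2(u) covers 1:u
3(a) covers 2:u
4(o) covers ∅
5(u) covers 3:a
6(u) covers 5:u
7(o) covers 4:o
8(o) covers 7:o
floor of heap: 0:u, 4:o
completions by unplaced set U, small U first (add the entries for U minus each lowest piece of U):
  |U|=1: {6}:1  {8}:1
  |U|=2: {5,6}:1  {6,8}:2  {7,8}:1
  |U|=3: {3,5,6}:1  {4,7,8}:1  {5,6,8}:3  {6,7,8}:3
  |U|=4: {2,3,5,6}:1  {3,5,6,8}:4  {4,6,7,8}:4  {5,6,7,8}:6
  |U|=5: {1,2,3,5,6}:1  {2,3,5,6,8}:5  {3,5,6,7,8}:10  {4,5,6,7,8}:10
  |U|=6: {0,1,2,3,5,6}:1  {1,2,3,5,6,8}:6  {2,3,5,6,7,8}:15  {3,4,5,6,7,8}:20
  |U|=7: {0,1,2,3,5,6,8}:7  {1,2,3,5,6,7,8}:21  {2,3,4,5,6,7,8}:35
  start at 0(u): 56
  start at 4(o): 28
sum over floor = 84

84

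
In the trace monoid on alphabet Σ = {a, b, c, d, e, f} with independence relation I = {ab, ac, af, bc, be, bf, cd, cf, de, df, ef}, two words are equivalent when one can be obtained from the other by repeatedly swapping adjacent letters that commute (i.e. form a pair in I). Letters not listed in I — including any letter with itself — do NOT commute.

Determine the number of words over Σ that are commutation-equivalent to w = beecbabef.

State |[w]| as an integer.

1008

0(b) covers ∅
1(e) covers ∅
2(e) covers 1:e
3(c) covers 2:e
4(b) covers 0:b
5(a) covers 2:e
6(b) covers 4:b
7(e) covers 3:c, 5:a
8(f) covers ∅
floor of heap: 0:b, 1:e, 8:f
completions by unplaced set U, small U first (add the entries for U minus each lowest piece of U):
  |U|=1: {6}:1  {7}:1  {8}:1
  |U|=2: {3,7}:1  {4,6}:1  {5,7}:1  {6,7}:2  {6,8}:2  {7,8}:2
  |U|=3: {0,4,6}:1  {3,5,7}:2  {3,6,7}:3  {3,7,8}:3  {4,6,7}:3  {4,6,8}:3  {5,6,7}:3  {5,7,8}:3  {6,7,8}:6
  |U|=4: {0,4,6,7}:4  {0,4,6,8}:4  {2,3,5,7}:2  {3,4,6,7}:6  {3,5,6,7}:8  {3,5,7,8}:8  {3,6,7,8}:12  {4,5,6,7}:6  {4,6,7,8}:12  {5,6,7,8}:12
  |U|=5: {0,3,4,6,7}:10  {0,4,5,6,7}:10  {0,4,6,7,8}:20  {1,2,3,5,7}:2  {2,3,5,6,7}:10  {2,3,5,7,8}:10  {3,4,5,6,7}:20  {3,4,6,7,8}:30  {3,5,6,7,8}:40  {4,5,6,7,8}:30
  |U|=6: {0,3,4,5,6,7}:40  {0,3,4,6,7,8}:60  {0,4,5,6,7,8}:60  {1,2,3,5,6,7}:12  {1,2,3,5,7,8}:12  {2,3,4,5,6,7}:30  {2,3,5,6,7,8}:60  {3,4,5,6,7,8}:120
  |U|=7: {0,2,3,4,5,6,7}:70  {0,3,4,5,6,7,8}:280  {1,2,3,4,5,6,7}:42  {1,2,3,5,6,7,8}:84  {2,3,4,5,6,7,8}:210
  start at 0(b): 336
  start at 1(e): 560
  start at 8(f): 112
sum over floor = 1008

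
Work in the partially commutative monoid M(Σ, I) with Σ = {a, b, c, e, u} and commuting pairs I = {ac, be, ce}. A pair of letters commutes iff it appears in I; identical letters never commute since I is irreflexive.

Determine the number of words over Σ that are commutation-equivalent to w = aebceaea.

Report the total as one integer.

0(a) covers ∅
1(e) covers 0:a
2(b) covers 0:a
3(c) covers 2:b
4(e) covers 1:e
5(a) covers 2:b, 4:e
6(e) covers 5:a
7(a) covers 6:e
floor of heap: 0:a
completions by unplaced set U, small U first (add the entries for U minus each lowest piece of U):
  |U|=1: {3}:1  {7}:1
  |U|=2: {3,7}:2  {6,7}:1
  |U|=3: {3,6,7}:3  {5,6,7}:1
  |U|=4: {3,5,6,7}:4  {4,5,6,7}:1
  |U|=5: {1,4,5,6,7}:1  {2,3,5,6,7}:4  {3,4,5,6,7}:5
  |U|=6: {1,3,4,5,6,7}:6  {2,3,4,5,6,7}:9
  start at 0(a): 15

15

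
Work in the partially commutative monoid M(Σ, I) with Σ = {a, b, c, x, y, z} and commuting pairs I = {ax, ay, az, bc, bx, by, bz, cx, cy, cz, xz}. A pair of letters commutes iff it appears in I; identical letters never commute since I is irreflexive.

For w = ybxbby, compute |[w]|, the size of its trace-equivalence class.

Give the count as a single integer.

20

drop 0:y onto floor
drop 1:b onto floor
drop 2:x onto {0:y}
drop 3:b onto {1:b}
drop 4:b onto {3:b}
drop 5:y onto {2:x}
ground layer = {0:y, 1:b}
drop-orders for the pieces not yet dropped (sum over which currently-grounded one goes next):
  1 to go: {4} 1  {5} 1
  2 to go: {2,5} 1  {3,4} 1  {4,5} 2
  3 to go: {0,2,5} 1  {1,3,4} 1  {2,4,5} 3  {3,4,5} 3
  4 to go: {0,2,4,5} 4  {1,3,4,5} 4  {2,3,4,5} 6
  if 0:y drops first: 10 orders
  if 1:b drops first: 10 orders
heap linearizations: 20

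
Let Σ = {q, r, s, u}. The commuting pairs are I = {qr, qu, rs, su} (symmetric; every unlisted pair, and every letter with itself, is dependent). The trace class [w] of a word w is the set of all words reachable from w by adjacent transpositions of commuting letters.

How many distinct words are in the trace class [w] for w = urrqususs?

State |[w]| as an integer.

126

#0=u has no predecessor
#1=r depends on [0:u]
#2=r depends on [1:r]
#3=q has no predecessor
#4=u depends on [2:r]
#5=s depends on [3:q]
#6=u depends on [4:u]
#7=s depends on [5:s]
#8=s depends on [7:s]
sources: [0:u, 3:q]
N(rest) = Σ N(rest − s) over sources s of rest; N(one piece) = 1:
  size 1 → [6]=1  [8]=1
  size 2 → [4,6]=1  [6,8]=2  [7,8]=1
  size 3 → [2,4,6]=1  [4,6,8]=3  [5,7,8]=1  [6,7,8]=3
  size 4 → [1,2,4,6]=1  [2,4,6,8]=4  [3,5,7,8]=1  [4,6,7,8]=6  [5,6,7,8]=4
  size 5 → [0,1,2,4,6]=1  [1,2,4,6,8]=5  [2,4,6,7,8]=10  [3,5,6,7,8]=5  [4,5,6,7,8]=10
  size 6 → [0,1,2,4,6,8]=6  [1,2,4,6,7,8]=15  [2,4,5,6,7,8]=20  [3,4,5,6,7,8]=15
  size 7 → [0,1,2,4,6,7,8]=21  [1,2,4,5,6,7,8]=35  [2,3,4,5,6,7,8]=35
  first=0(u) contributes 70
  first=3(q) contributes 56
|[w]| = 126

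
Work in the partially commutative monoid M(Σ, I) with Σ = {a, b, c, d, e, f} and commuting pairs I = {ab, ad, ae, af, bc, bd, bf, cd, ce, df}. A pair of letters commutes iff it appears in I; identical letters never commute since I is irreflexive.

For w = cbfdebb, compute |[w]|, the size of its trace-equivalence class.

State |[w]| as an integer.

piece 0:c — minimal
piece 1:b — minimal
piece 2:f rests on {0:c}
piece 3:d — minimal
piece 4:e rests on {1:b, 2:f, 3:d}
piece 5:b rests on {4:e}
piece 6:b rests on {5:b}
minimal pieces: {0:c, 1:b, 3:d}
ways to finish when only these pieces remain (= sum over removing one remaining piece with nothing left below it):
  1 left: {6}→1
  2 left: {5,6}→1
  3 left: {4,5,6}→1
  4 left: {1,4,5,6}→1  {2,4,5,6}→1  {3,4,5,6}→1
  5 left: {0,2,4,5,6}→1  {1,2,4,5,6}→2  {1,3,4,5,6}→2  {2,3,4,5,6}→2
  placing 0:c first → 6 extensions
  placing 1:b first → 3 extensions
  placing 3:d first → 3 extensions
total linear extensions = 12

12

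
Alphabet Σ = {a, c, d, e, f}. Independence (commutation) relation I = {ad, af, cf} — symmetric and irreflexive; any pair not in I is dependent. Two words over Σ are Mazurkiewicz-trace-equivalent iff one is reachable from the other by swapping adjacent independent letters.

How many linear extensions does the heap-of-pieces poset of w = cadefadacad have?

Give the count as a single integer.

24

#0=c has no predecessor
#1=a depends on [0:c]
#2=d depends on [0:c]
#3=e depends on [1:a, 2:d]
#4=f depends on [3:e]
#5=a depends on [3:e]
#6=d depends on [4:f]
#7=a depends on [5:a]
#8=c depends on [6:d, 7:a]
#9=a depends on [8:c]
#10=d depends on [8:c]
sources: [0:c]
N(rest) = Σ N(rest − s) over sources s of rest; N(one piece) = 1:
  size 1 → [9]=1  [10]=1
  size 2 → [9,10]=2
  size 3 → [8,9,10]=2
  size 4 → [6,8,9,10]=2  [7,8,9,10]=2
  size 5 → [4,6,8,9,10]=2  [5,7,8,9,10]=2  [6,7,8,9,10]=4
  size 6 → [4,6,7,8,9,10]=6  [5,6,7,8,9,10]=6
  size 7 → [4,5,6,7,8,9,10]=12
  size 8 → [3,4,5,6,7,8,9,10]=12
  size 9 → [1,3,4,5,6,7,8,9,10]=12  [2,3,4,5,6,7,8,9,10]=12
  first=0(c) contributes 24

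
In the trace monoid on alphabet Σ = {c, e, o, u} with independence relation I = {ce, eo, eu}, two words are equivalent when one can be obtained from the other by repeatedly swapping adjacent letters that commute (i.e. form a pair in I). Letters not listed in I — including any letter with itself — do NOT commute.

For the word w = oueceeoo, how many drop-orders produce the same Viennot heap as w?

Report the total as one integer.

56

piece 0:o — minimal
piece 1:u rests on {0:o}
piece 2:e — minimal
piece 3:c rests on {1:u}
piece 4:e rests on {2:e}
piece 5:e rests on {4:e}
piece 6:o rests on {3:c}
piece 7:o rests on {6:o}
minimal pieces: {0:o, 2:e}
ways to finish when only these pieces remain (= sum over removing one remaining piece with nothing left below it):
  1 left: {5}→1  {7}→1
  2 left: {4,5}→1  {5,7}→2  {6,7}→1
  3 left: {2,4,5}→1  {3,6,7}→1  {4,5,7}→3  {5,6,7}→3
  4 left: {1,3,6,7}→1  {2,4,5,7}→4  {3,5,6,7}→4  {4,5,6,7}→6
  5 left: {0,1,3,6,7}→1  {1,3,5,6,7}→5  {2,4,5,6,7}→10  {3,4,5,6,7}→10
  6 left: {0,1,3,5,6,7}→6  {1,3,4,5,6,7}→15  {2,3,4,5,6,7}→20
  placing 0:o first → 35 extensions
  placing 2:e first → 21 extensions
total linear extensions = 56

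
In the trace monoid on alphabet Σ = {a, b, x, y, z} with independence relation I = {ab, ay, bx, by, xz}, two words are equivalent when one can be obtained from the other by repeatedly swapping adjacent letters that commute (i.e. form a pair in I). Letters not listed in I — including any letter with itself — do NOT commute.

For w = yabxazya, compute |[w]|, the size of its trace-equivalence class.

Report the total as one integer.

20

#0=y has no predecessor
#1=a has no predecessor
#2=b has no predecessor
#3=x depends on [0:y, 1:a]
#4=a depends on [3:x]
#5=z depends on [2:b, 4:a]
#6=y depends on [5:z]
#7=a depends on [5:z]
sources: [0:y, 1:a, 2:b]
N(rest) = Σ N(rest − s) over sources s of rest; N(one piece) = 1:
  size 1 → [6]=1  [7]=1
  size 2 → [6,7]=2
  size 3 → [5,6,7]=2
  size 4 → [2,5,6,7]=2  [4,5,6,7]=2
  size 5 → [2,4,5,6,7]=4  [3,4,5,6,7]=2
  size 6 → [0,3,4,5,6,7]=2  [1,3,4,5,6,7]=2  [2,3,4,5,6,7]=6
  first=0(y) contributes 8
  first=1(a) contributes 8
  first=2(b) contributes 4
|[w]| = 20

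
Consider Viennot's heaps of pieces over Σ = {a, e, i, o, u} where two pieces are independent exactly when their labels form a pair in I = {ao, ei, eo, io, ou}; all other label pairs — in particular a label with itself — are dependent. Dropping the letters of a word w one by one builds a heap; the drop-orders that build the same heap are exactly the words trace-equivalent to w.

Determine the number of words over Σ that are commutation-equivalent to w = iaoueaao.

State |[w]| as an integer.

28

piece 0:i — minimal
piece 1:a rests on {0:i}
piece 2:o — minimal
piece 3:u rests on {1:a}
piece 4:e rests on {3:u}
piece 5:a rests on {4:e}
piece 6:a rests on {5:a}
piece 7:o rests on {2:o}
minimal pieces: {0:i, 2:o}
ways to finish when only these pieces remain (= sum over removing one remaining piece with nothing left below it):
  1 left: {6}→1  {7}→1
  2 left: {2,7}→1  {5,6}→1  {6,7}→2
  3 left: {2,6,7}→3  {4,5,6}→1  {5,6,7}→3
  4 left: {2,5,6,7}→6  {3,4,5,6}→1  {4,5,6,7}→4
  5 left: {1,3,4,5,6}→1  {2,4,5,6,7}→10  {3,4,5,6,7}→5
  6 left: {0,1,3,4,5,6}→1  {1,3,4,5,6,7}→6  {2,3,4,5,6,7}→15
  placing 0:i first → 21 extensions
  placing 2:o first → 7 extensions
total linear extensions = 28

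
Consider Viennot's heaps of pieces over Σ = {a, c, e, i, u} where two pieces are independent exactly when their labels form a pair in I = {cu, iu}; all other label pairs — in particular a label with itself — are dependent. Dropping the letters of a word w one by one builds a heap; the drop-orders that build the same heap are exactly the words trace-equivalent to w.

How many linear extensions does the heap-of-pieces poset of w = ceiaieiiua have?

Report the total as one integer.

3

drop 0:c onto floor
drop 1:e onto {0:c}
drop 2:i onto {1:e}
drop 3:a onto {2:i}
drop 4:i onto {3:a}
drop 5:e onto {4:i}
drop 6:i onto {5:e}
drop 7:i onto {6:i}
drop 8:u onto {5:e}
drop 9:a onto {7:i, 8:u}
ground layer = {0:c}
drop-orders for the pieces not yet dropped (sum over which currently-grounded one goes next):
  1 to go: {9} 1
  2 to go: {7,9} 1  {8,9} 1
  3 to go: {6,7,9} 1  {7,8,9} 2
  4 to go: {6,7,8,9} 3
  5 to go: {5,6,7,8,9} 3
  6 to go: {4,5,6,7,8,9} 3
  7 to go: {3,4,5,6,7,8,9} 3
  8 to go: {2,3,4,5,6,7,8,9} 3
  if 0:c drops first: 3 orders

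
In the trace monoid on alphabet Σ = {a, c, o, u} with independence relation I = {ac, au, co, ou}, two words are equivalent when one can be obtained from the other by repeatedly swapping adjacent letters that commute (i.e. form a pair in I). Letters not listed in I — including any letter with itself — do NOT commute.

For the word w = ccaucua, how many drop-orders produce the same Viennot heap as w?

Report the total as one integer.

21

#0=c has no predecessor
#1=c depends on [0:c]
#2=a has no predecessor
#3=u depends on [1:c]
#4=c depends on [3:u]
#5=u depends on [4:c]
#6=a depends on [2:a]
sources: [0:c, 2:a]
N(rest) = Σ N(rest − s) over sources s of rest; N(one piece) = 1:
  size 1 → [5]=1  [6]=1
  size 2 → [2,6]=1  [4,5]=1  [5,6]=2
  size 3 → [2,5,6]=3  [3,4,5]=1  [4,5,6]=3
  size 4 → [1,3,4,5]=1  [2,4,5,6]=6  [3,4,5,6]=4
  size 5 → [0,1,3,4,5]=1  [1,3,4,5,6]=5  [2,3,4,5,6]=10
  first=0(c) contributes 15
  first=2(a) contributes 6
|[w]| = 21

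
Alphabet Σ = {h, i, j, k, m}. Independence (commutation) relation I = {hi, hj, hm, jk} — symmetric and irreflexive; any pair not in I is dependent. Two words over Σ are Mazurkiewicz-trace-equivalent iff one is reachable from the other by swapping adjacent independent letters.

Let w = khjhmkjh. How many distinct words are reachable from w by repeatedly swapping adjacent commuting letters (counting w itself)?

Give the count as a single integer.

34

0(k) covers ∅
1(h) covers 0:k
2(j) covers ∅
3(h) covers 1:h
4(m) covers 0:k, 2:j
5(k) covers 3:h, 4:m
6(j) covers 4:m
7(h) covers 5:k
floor of heap: 0:k, 2:j
completions by unplaced set U, small U first (add the entries for U minus each lowest piece of U):
  |U|=1: {6}:1  {7}:1
  |U|=2: {5,7}:1  {6,7}:2
  |U|=3: {3,5,7}:1  {5,6,7}:3
  |U|=4: {1,3,5,7}:1  {3,5,6,7}:4  {4,5,6,7}:3
  |U|=5: {1,3,5,6,7}:5  {2,4,5,6,7}:3  {3,4,5,6,7}:7
  |U|=6: {1,3,4,5,6,7}:12  {2,3,4,5,6,7}:10
  start at 0(k): 22
  start at 2(j): 12
sum over floor = 34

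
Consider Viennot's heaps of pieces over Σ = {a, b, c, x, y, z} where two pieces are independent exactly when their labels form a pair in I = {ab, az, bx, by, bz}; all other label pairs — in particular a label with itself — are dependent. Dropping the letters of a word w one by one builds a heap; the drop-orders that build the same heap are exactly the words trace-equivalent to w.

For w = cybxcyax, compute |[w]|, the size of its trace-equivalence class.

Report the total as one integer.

3

piece 0:c — minimal
piece 1:y rests on {0:c}
piece 2:b rests on {0:c}
piece 3:x rests on {1:y}
piece 4:c rests on {2:b, 3:x}
piece 5:y rests on {4:c}
piece 6:a rests on {5:y}
piece 7:x rests on {6:a}
minimal pieces: {0:c}
ways to finish when only these pieces remain (= sum over removing one remaining piece with nothing left below it):
  1 left: {7}→1
  2 left: {6,7}→1
  3 left: {5,6,7}→1
  4 left: {4,5,6,7}→1
  5 left: {2,4,5,6,7}→1  {3,4,5,6,7}→1
  6 left: {1,3,4,5,6,7}→1  {2,3,4,5,6,7}→2
  placing 0:c first → 3 extensions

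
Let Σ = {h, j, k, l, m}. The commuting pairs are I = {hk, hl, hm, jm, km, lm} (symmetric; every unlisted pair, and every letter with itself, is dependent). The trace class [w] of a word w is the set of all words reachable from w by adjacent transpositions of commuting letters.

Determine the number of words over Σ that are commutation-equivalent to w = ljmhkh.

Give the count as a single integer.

#0=l has no predecessor
#1=j depends on [0:l]
#2=m has no predecessor
#3=h depends on [1:j]
#4=k depends on [1:j]
#5=h depends on [3:h]
sources: [0:l, 2:m]
N(rest) = Σ N(rest − s) over sources s of rest; N(one piece) = 1:
  size 1 → [2]=1  [4]=1  [5]=1
  size 2 → [2,4]=2  [2,5]=2  [3,5]=1  [4,5]=2
  size 3 → [2,3,5]=3  [2,4,5]=6  [3,4,5]=3
  size 4 → [1,3,4,5]=3  [2,3,4,5]=12
  first=0(l) contributes 15
  first=2(m) contributes 3
|[w]| = 18

18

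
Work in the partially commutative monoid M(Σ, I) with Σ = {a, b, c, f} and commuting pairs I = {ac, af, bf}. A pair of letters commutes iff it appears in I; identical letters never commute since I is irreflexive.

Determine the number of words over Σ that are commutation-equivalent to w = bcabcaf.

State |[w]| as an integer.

6

0(b) covers ∅
1(c) covers 0:b
2(a) covers 0:b
3(b) covers 1:c, 2:a
4(c) covers 3:b
5(a) covers 3:b
6(f) covers 4:c
floor of heap: 0:b
completions by unplaced set U, small U first (add the entries for U minus each lowest piece of U):
  |U|=1: {5}:1  {6}:1
  |U|=2: {4,6}:1  {5,6}:2
  |U|=3: {4,5,6}:3
  |U|=4: {3,4,5,6}:3
  |U|=5: {1,3,4,5,6}:3  {2,3,4,5,6}:3
  start at 0(b): 6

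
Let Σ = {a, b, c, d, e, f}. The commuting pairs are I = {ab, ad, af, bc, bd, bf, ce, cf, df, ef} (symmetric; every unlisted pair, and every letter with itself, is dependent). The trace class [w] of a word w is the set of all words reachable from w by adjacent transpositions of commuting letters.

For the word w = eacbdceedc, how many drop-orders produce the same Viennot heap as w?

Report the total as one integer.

13

0(e) covers ∅
1(a) covers 0:e
2(c) covers 1:a
3(b) covers 0:e
4(d) covers 2:c
5(c) covers 4:d
6(e) covers 3:b, 4:d
7(e) covers 6:e
8(d) covers 5:c, 7:e
9(c) covers 8:d
floor of heap: 0:e
completions by unplaced set U, small U first (add the entries for U minus each lowest piece of U):
  |U|=1: {9}:1
  |U|=2: {8,9}:1
  |U|=3: {5,8,9}:1  {7,8,9}:1
  |U|=4: {5,7,8,9}:2  {6,7,8,9}:1
  |U|=5: {3,6,7,8,9}:1  {5,6,7,8,9}:3
  |U|=6: {3,5,6,7,8,9}:4  {4,5,6,7,8,9}:3
  |U|=7: {2,4,5,6,7,8,9}:3  {3,4,5,6,7,8,9}:7
  |U|=8: {1,2,4,5,6,7,8,9}:3  {2,3,4,5,6,7,8,9}:10
  start at 0(e): 13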